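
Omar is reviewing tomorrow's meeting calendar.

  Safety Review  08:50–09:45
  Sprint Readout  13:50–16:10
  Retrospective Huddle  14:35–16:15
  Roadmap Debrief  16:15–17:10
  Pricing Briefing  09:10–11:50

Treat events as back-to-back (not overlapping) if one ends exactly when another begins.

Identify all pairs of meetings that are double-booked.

Pricing Briefing & Safety Review, Retrospective Huddle & Sprint Readout

Sorted by start: Safety Review, Pricing Briefing, Sprint Readout, Retrospective Huddle, Roadmap Debrief.
Pricing Briefing starts before Safety Review ends → Safety Review and Pricing Briefing overlap.
Sprint Readout starts after Safety Review ends, so nothing later overlaps Safety Review either.
Sprint Readout starts after Pricing Briefing ends, so nothing later overlaps Pricing Briefing either.
Retrospective Huddle starts before Sprint Readout ends → Sprint Readout and Retrospective Huddle overlap.
Roadmap Debrief starts after Sprint Readout ends.
Roadmap Debrief starts exactly when Retrospective Huddle ends (back-to-back, no overlap).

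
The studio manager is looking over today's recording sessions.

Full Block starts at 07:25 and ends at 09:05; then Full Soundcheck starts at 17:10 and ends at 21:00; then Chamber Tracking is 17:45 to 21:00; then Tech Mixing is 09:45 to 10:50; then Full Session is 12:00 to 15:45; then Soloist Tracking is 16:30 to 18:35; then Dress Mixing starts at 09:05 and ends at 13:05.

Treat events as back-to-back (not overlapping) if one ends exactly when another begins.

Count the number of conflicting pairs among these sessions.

5

Two intervals overlap when each starts before the other ends.
Sorted by start: Full Block, Dress Mixing, Tech Mixing, Full Session, Soloist Tracking, Full Soundcheck, Chamber Tracking.
Dress Mixing starts exactly when Full Block ends (back-to-back, no overlap) — done with Full Block.
Tech Mixing starts before Dress Mixing ends → Dress Mixing and Tech Mixing overlap.
Full Session starts before Dress Mixing ends → Dress Mixing and Full Session overlap.
Soloist Tracking starts after Dress Mixing ends — done with Dress Mixing.
Full Session starts after Tech Mixing ends — done with Tech Mixing.
Soloist Tracking starts after Full Session ends — done with Full Session.
Full Soundcheck starts before Soloist Tracking ends → Soloist Tracking and Full Soundcheck overlap.
Chamber Tracking starts before Soloist Tracking ends → Soloist Tracking and Chamber Tracking overlap.
Chamber Tracking starts before Full Soundcheck ends → Full Soundcheck and Chamber Tracking overlap.
Overlapping pairs: Chamber Tracking & Full Soundcheck, Chamber Tracking & Soloist Tracking, Dress Mixing & Full Session, Dress Mixing & Tech Mixing, Full Soundcheck & Soloist Tracking — 5 in total.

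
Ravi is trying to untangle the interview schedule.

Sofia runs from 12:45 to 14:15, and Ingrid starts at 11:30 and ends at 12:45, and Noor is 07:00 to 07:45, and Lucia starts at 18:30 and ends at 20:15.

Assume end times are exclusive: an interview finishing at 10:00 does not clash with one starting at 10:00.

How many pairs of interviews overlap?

0

Sorted by start: Noor, Ingrid, Sofia, Lucia.
Ingrid starts after Noor ends — done with Noor.
Sofia starts exactly when Ingrid ends (back-to-back, no overlap) — done with Ingrid.
Lucia starts after Sofia ends.
No pair overlaps.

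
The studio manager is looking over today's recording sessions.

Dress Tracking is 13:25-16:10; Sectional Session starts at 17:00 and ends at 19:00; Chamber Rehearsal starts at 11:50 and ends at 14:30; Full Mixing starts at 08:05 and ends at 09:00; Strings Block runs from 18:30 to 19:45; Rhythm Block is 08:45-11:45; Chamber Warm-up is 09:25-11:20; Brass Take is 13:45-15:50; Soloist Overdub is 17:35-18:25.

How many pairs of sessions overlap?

7

Sorted by start: Full Mixing, Rhythm Block, Chamber Warm-up, Chamber Rehearsal, Dress Tracking, Brass Take, Sectional Session, Soloist Overdub, Strings Block.
Rhythm Block starts before Full Mixing ends → Full Mixing and Rhythm Block overlap.
Chamber Warm-up starts after Full Mixing ends, so Full Mixing has no further overlaps.
Chamber Warm-up starts before Rhythm Block ends → Rhythm Block and Chamber Warm-up overlap.
Chamber Rehearsal starts after Rhythm Block ends, so Rhythm Block has no further overlaps.
Chamber Rehearsal starts after Chamber Warm-up ends, so Chamber Warm-up has no further overlaps.
Dress Tracking starts before Chamber Rehearsal ends → Chamber Rehearsal and Dress Tracking overlap.
Brass Take starts before Chamber Rehearsal ends → Chamber Rehearsal and Brass Take overlap.
Sectional Session starts after Chamber Rehearsal ends, so Chamber Rehearsal has no further overlaps.
Brass Take starts before Dress Tracking ends → Dress Tracking and Brass Take overlap.
Sectional Session starts after Dress Tracking ends, so Dress Tracking has no further overlaps.
Sectional Session starts after Brass Take ends, so Brass Take has no further overlaps.
Soloist Overdub starts before Sectional Session ends → Sectional Session and Soloist Overdub overlap.
Strings Block starts before Sectional Session ends → Sectional Session and Strings Block overlap.
Strings Block starts after Soloist Overdub ends.
Overlapping pairs: Brass Take & Chamber Rehearsal, Brass Take & Dress Tracking, Chamber Rehearsal & Dress Tracking, Chamber Warm-up & Rhythm Block, Full Mixing & Rhythm Block, Sectional Session & Soloist Overdub, Sectional Session & Strings Block — 7 in total.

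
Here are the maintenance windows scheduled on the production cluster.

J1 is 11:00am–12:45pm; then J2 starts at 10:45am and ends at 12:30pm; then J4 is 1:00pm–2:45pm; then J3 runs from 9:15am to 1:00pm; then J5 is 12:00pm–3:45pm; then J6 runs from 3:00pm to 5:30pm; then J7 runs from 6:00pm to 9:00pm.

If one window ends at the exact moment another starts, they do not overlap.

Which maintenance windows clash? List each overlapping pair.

J1 & J2, J1 & J3, J1 & J5, J2 & J3, J2 & J5, J3 & J5, J4 & J5, J5 & J6

Two intervals overlap when each starts before the other ends.
Sorted by start: J3, J2, J1, J5, J4, J6, J7.
J2 starts before J3 ends → J3 and J2 overlap.
J1 starts before J3 ends → J3 and J1 overlap.
J5 starts before J3 ends → J3 and J5 overlap.
J4 starts exactly when J3 ends (back-to-back, no overlap), so nothing later overlaps J3 either.
J1 starts before J2 ends → J2 and J1 overlap.
J5 starts before J2 ends → J2 and J5 overlap.
J4 starts after J2 ends, so nothing later overlaps J2 either.
J5 starts before J1 ends → J1 and J5 overlap.
J4 starts after J1 ends, so nothing later overlaps J1 either.
J4 starts before J5 ends → J5 and J4 overlap.
J6 starts before J5 ends → J5 and J6 overlap.
J7 starts after J5 ends.
J6 starts after J4 ends, so nothing later overlaps J4 either.
J7 starts after J6 ends.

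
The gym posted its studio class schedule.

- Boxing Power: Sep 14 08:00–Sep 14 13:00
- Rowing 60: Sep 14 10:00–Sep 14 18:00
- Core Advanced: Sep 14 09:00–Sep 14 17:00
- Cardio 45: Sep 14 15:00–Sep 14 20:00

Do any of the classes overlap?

Sorted by start: Boxing Power, Core Advanced, Rowing 60, Cardio 45.
Core Advanced starts before Boxing Power ends → Boxing Power and Core Advanced overlap.
That's a conflict, so the schedule is not conflict-free.

Yes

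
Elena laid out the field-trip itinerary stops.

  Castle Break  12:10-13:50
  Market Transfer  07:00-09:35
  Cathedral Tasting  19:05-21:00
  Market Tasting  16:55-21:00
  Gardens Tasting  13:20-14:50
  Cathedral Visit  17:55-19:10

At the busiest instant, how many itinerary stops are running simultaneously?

3

Sweep the timeline, counting +1 at each start and −1 at each end (ends before starts at a tie):
07:00 start Market Transfer → 1
09:35 end Market Transfer → 0
12:10 start Castle Break → 1
13:20 start Gardens Tasting → 2
13:50 end Castle Break → 1
14:50 end Gardens Tasting → 0
16:55 start Market Tasting → 1
17:55 start Cathedral Visit → 2
19:05 start Cathedral Tasting → 3
19:10 end Cathedral Visit → 2
21:00 end Cathedral Tasting → 1
21:00 end Market Tasting → 0
Peak is 3, at 19:05 (Cathedral Tasting, Cathedral Visit, Market Tasting).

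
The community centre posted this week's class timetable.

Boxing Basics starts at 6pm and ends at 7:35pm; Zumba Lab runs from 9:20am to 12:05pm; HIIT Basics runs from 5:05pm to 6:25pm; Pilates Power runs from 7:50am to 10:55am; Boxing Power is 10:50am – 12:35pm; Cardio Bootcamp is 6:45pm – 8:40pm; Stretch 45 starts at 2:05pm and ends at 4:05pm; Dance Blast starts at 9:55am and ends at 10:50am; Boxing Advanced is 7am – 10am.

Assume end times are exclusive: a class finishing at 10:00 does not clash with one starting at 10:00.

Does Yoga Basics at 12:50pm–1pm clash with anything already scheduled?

Boxing Advanced: ends 10am at or before Yoga Basics starts 12:50pm → clear.
Pilates Power: ends 10:55am at or before Yoga Basics starts 12:50pm → clear.
Zumba Lab: ends 12:05pm at or before Yoga Basics starts 12:50pm → clear.
Dance Blast: ends 10:50am at or before Yoga Basics starts 12:50pm → clear.
Boxing Power: ends 12:35pm at or before Yoga Basics starts 12:50pm → clear.
Stretch 45: starts 2:05pm at or after Yoga Basics ends 1pm → clear.
HIIT Basics: starts 5:05pm at or after Yoga Basics ends 1pm → clear.
Boxing Basics: starts 6pm at or after Yoga Basics ends 1pm → clear.
Cardio Bootcamp: starts 6:45pm at or after Yoga Basics ends 1pm → clear.

No — it doesn't clash with anything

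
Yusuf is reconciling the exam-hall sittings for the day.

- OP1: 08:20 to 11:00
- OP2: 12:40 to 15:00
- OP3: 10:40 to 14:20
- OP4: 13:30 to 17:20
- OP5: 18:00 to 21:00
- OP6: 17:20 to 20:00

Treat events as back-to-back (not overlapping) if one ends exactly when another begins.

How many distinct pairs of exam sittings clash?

Sorted by start: OP1, OP3, OP2, OP4, OP6, OP5.
OP3 starts before OP1 ends → OP1 and OP3 overlap.
OP2 starts after OP1 ends; OP1 is clear from here.
OP2 starts before OP3 ends → OP3 and OP2 overlap.
OP4 starts before OP3 ends → OP3 and OP4 overlap.
OP6 starts after OP3 ends; OP3 is clear from here.
OP4 starts before OP2 ends → OP2 and OP4 overlap.
OP6 starts after OP2 ends; OP2 is clear from here.
OP6 starts exactly when OP4 ends (back-to-back, no overlap); OP4 is clear from here.
OP5 starts before OP6 ends → OP6 and OP5 overlap.
Overlapping pairs: OP1 & OP3, OP2 & OP3, OP2 & OP4, OP3 & OP4, OP5 & OP6 — 5 in total.

5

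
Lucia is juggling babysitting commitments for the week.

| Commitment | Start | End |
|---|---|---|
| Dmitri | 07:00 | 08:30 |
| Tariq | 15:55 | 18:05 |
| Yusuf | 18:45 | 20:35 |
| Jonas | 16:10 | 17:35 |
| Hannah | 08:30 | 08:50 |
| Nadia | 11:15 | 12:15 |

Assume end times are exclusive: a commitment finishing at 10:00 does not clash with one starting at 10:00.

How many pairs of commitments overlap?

Two intervals overlap when each starts before the other ends.
Sorted by start: Dmitri, Hannah, Nadia, Tariq, Jonas, Yusuf.
Hannah starts exactly when Dmitri ends (back-to-back, no overlap), so nothing later overlaps Dmitri either.
Nadia starts after Hannah ends, so nothing later overlaps Hannah either.
Tariq starts after Nadia ends, so nothing later overlaps Nadia either.
Jonas starts before Tariq ends → Tariq and Jonas overlap.
Yusuf starts after Tariq ends.
Yusuf starts after Jonas ends.
Overlapping pairs: Jonas & Tariq — 1 in total.

1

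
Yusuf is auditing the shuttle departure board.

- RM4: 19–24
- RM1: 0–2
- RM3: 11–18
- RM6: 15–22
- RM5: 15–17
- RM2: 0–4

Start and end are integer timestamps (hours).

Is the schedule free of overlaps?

No

Two intervals overlap when each starts before the other ends.
Sorted by start: RM1, RM2, RM3, RM5, RM6, RM4.
RM2 starts before RM1 ends → RM1 and RM2 overlap.
That's a conflict, so the schedule is not conflict-free.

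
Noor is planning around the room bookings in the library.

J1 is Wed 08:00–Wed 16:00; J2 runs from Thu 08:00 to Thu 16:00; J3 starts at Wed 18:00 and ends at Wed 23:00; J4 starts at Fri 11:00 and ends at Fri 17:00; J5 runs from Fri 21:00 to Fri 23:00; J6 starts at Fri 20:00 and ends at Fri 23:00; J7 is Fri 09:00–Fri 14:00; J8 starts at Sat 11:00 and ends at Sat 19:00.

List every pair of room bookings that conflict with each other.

J4 & J7, J5 & J6

Sorted by start: J1, J3, J2, J7, J4, J6, J5, J8.
J3 starts after J1 ends — done with J1.
J2 starts after J3 ends — done with J3.
J7 starts after J2 ends — done with J2.
J4 starts before J7 ends → J7 and J4 overlap.
J6 starts after J7 ends — done with J7.
J6 starts after J4 ends — done with J4.
J5 starts before J6 ends → J6 and J5 overlap.
J8 starts after J6 ends.
J8 starts after J5 ends.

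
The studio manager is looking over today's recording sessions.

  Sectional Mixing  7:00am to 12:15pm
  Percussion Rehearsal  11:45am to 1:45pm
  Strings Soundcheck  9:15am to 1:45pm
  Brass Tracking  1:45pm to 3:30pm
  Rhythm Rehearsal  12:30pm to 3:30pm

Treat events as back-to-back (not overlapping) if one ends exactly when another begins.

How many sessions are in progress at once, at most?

Sort all start/end points and keep a running count:
7:00am start Sectional Mixing → 1
9:15am start Strings Soundcheck → 2
11:45am start Percussion Rehearsal → 3
12:15pm end Sectional Mixing → 2
12:30pm start Rhythm Rehearsal → 3
1:45pm end Percussion Rehearsal → 2
1:45pm end Strings Soundcheck → 1
1:45pm start Brass Tracking → 2
3:30pm end Brass Tracking → 1
3:30pm end Rhythm Rehearsal → 0
Peak is 3, at 11:45am (Percussion Rehearsal, Sectional Mixing, Strings Soundcheck).

3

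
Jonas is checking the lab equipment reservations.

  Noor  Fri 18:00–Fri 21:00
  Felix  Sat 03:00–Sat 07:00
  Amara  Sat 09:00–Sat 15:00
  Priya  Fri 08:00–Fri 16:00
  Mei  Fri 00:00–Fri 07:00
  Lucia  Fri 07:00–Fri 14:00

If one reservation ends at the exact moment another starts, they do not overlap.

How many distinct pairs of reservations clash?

Sorted by start: Mei, Lucia, Priya, Noor, Felix, Amara.
Lucia starts exactly when Mei ends (back-to-back, no overlap), so nothing later overlaps Mei either.
Priya starts before Lucia ends → Lucia and Priya overlap.
Noor starts after Lucia ends, so nothing later overlaps Lucia either.
Noor starts after Priya ends, so nothing later overlaps Priya either.
Felix starts after Noor ends, so nothing later overlaps Noor either.
Amara starts after Felix ends.
Overlapping pairs: Lucia & Priya — 1 in total.

1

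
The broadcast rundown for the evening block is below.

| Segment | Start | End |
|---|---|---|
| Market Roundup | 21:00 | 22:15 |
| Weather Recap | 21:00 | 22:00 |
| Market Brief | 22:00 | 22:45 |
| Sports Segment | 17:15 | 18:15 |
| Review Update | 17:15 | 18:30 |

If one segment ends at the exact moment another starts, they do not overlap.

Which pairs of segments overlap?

Market Brief & Market Roundup, Market Roundup & Weather Recap, Review Update & Sports Segment

Two intervals overlap when each starts before the other ends.
Sorted by start: Sports Segment, Review Update, Weather Recap, Market Roundup, Market Brief.
Review Update starts before Sports Segment ends → Sports Segment and Review Update overlap.
Weather Recap starts after Sports Segment ends; Sports Segment is clear from here.
Weather Recap starts after Review Update ends; Review Update is clear from here.
Market Roundup starts before Weather Recap ends → Weather Recap and Market Roundup overlap.
Market Brief starts exactly when Weather Recap ends (back-to-back, no overlap).
Market Brief starts before Market Roundup ends → Market Roundup and Market Brief overlap.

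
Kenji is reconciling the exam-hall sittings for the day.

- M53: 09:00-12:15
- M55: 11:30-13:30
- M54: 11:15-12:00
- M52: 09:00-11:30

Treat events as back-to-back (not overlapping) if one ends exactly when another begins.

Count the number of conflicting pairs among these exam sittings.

Sorted by start: M52, M53, M54, M55.
M53 starts before M52 ends → M52 and M53 overlap.
M54 starts before M52 ends → M52 and M54 overlap.
M55 starts exactly when M52 ends (back-to-back, no overlap).
M54 starts before M53 ends → M53 and M54 overlap.
M55 starts before M53 ends → M53 and M55 overlap.
M55 starts before M54 ends → M54 and M55 overlap.
Overlapping pairs: M52 & M53, M52 & M54, M53 & M54, M53 & M55, M54 & M55 — 5 in total.

5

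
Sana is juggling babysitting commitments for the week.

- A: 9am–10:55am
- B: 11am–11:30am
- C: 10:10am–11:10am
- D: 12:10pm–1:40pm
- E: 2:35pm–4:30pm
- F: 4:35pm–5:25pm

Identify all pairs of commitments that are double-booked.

A & C, B & C

Check each pair: they overlap iff neither finishes before the other starts.
Sorted by start: A, C, B, D, E, F.
C starts before A ends → A and C overlap.
B starts after A ends — done with A.
B starts before C ends → C and B overlap.
D starts after C ends — done with C.
D starts after B ends — done with B.
E starts after D ends — done with D.
F starts after E ends.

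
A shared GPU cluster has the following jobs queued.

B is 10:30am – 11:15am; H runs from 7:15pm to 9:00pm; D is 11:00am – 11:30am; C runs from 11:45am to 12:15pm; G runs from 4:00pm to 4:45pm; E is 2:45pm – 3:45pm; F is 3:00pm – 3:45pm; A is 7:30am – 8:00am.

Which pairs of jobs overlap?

Sorted by start: A, B, D, C, E, F, G, H.
B starts after A ends — done with A.
D starts before B ends → B and D overlap.
C starts after B ends — done with B.
C starts after D ends — done with D.
E starts after C ends — done with C.
F starts before E ends → E and F overlap.
G starts after E ends — done with E.
G starts after F ends — done with F.
H starts after G ends.

B & D, E & F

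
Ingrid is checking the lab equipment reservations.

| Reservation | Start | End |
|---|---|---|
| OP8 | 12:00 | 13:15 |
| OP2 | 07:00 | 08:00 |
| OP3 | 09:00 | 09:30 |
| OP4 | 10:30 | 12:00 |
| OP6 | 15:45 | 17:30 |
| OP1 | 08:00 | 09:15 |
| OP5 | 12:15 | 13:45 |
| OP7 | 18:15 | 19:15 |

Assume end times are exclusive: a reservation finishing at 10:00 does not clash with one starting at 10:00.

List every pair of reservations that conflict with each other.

Sorted by start: OP2, OP1, OP3, OP4, OP8, OP5, OP6, OP7.
OP1 starts exactly when OP2 ends (back-to-back, no overlap), so nothing later overlaps OP2 either.
OP3 starts before OP1 ends → OP1 and OP3 overlap.
OP4 starts after OP1 ends, so nothing later overlaps OP1 either.
OP4 starts after OP3 ends, so nothing later overlaps OP3 either.
OP8 starts exactly when OP4 ends (back-to-back, no overlap), so nothing later overlaps OP4 either.
OP5 starts before OP8 ends → OP8 and OP5 overlap.
OP6 starts after OP8 ends, so nothing later overlaps OP8 either.
OP6 starts after OP5 ends, so nothing later overlaps OP5 either.
OP7 starts after OP6 ends.

OP1 & OP3, OP5 & OP8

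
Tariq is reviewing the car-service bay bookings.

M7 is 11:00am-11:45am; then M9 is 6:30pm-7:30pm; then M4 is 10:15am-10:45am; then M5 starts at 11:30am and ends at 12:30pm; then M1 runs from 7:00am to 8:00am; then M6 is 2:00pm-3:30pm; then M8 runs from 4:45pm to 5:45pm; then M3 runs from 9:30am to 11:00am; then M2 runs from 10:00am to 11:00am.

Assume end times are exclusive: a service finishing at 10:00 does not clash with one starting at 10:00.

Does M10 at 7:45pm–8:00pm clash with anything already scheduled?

M1: ends 8:00am at or before M10 starts 7:45pm → clear.
M3: ends 11:00am at or before M10 starts 7:45pm → clear.
M2: ends 11:00am at or before M10 starts 7:45pm → clear.
M4: ends 10:45am at or before M10 starts 7:45pm → clear.
M7: ends 11:45am at or before M10 starts 7:45pm → clear.
M5: ends 12:30pm at or before M10 starts 7:45pm → clear.
M6: ends 3:30pm at or before M10 starts 7:45pm → clear.
M8: ends 5:45pm at or before M10 starts 7:45pm → clear.
M9: ends 7:30pm at or before M10 starts 7:45pm → clear.

No — it doesn't clash with anything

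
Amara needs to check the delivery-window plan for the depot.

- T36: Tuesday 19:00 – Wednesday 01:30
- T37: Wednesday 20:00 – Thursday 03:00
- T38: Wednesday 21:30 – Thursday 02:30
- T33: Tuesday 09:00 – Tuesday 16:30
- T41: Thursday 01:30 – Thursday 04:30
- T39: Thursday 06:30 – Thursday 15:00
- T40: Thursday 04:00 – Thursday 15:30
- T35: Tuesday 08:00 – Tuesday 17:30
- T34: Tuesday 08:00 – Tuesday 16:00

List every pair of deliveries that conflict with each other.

T33 & T34, T33 & T35, T34 & T35, T37 & T38, T37 & T41, T38 & T41, T39 & T40, T40 & T41

Check each pair: they overlap iff neither finishes before the other starts.
Sorted by start: T34, T35, T33, T36, T37, T38, T41, T40, T39.
T35 starts before T34 ends → T34 and T35 overlap.
T33 starts before T34 ends → T34 and T33 overlap.
T36 starts after T34 ends, so T34 has no further overlaps.
T33 starts before T35 ends → T35 and T33 overlap.
T36 starts after T35 ends, so T35 has no further overlaps.
T36 starts after T33 ends, so T33 has no further overlaps.
T37 starts after T36 ends, so T36 has no further overlaps.
T38 starts before T37 ends → T37 and T38 overlap.
T41 starts before T37 ends → T37 and T41 overlap.
T40 starts after T37 ends, so T37 has no further overlaps.
T41 starts before T38 ends → T38 and T41 overlap.
T40 starts after T38 ends, so T38 has no further overlaps.
T40 starts before T41 ends → T41 and T40 overlap.
T39 starts after T41 ends.
T39 starts before T40 ends → T40 and T39 overlap.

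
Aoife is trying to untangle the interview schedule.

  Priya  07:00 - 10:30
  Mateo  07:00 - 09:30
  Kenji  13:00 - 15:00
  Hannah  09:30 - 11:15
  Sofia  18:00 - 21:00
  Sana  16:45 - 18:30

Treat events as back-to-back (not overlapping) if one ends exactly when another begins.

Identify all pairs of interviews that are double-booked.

Sorted by start: Priya, Mateo, Hannah, Kenji, Sana, Sofia.
Mateo starts before Priya ends → Priya and Mateo overlap.
Hannah starts before Priya ends → Priya and Hannah overlap.
Kenji starts after Priya ends, so Priya has no further overlaps.
Hannah starts exactly when Mateo ends (back-to-back, no overlap), so Mateo has no further overlaps.
Kenji starts after Hannah ends, so Hannah has no further overlaps.
Sana starts after Kenji ends, so Kenji has no further overlaps.
Sofia starts before Sana ends → Sana and Sofia overlap.

Hannah & Priya, Mateo & Priya, Sana & Sofia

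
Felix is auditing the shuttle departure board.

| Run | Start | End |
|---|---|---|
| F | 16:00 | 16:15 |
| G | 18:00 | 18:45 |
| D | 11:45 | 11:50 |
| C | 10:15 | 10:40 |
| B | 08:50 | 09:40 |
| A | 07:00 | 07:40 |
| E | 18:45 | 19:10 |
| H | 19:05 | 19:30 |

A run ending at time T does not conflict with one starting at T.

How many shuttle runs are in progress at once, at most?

Walk through starts and ends in time order (an end at T is processed before a start at T):
07:00 start A → 1
07:40 end A → 0
08:50 start B → 1
09:40 end B → 0
10:15 start C → 1
10:40 end C → 0
11:45 start D → 1
11:50 end D → 0
16:00 start F → 1
16:15 end F → 0
18:00 start G → 1
18:45 end G → 0
18:45 start E → 1
19:05 start H → 2
19:10 end E → 1
19:30 end H → 0
Peak is 2, at 19:05 (E, H).

2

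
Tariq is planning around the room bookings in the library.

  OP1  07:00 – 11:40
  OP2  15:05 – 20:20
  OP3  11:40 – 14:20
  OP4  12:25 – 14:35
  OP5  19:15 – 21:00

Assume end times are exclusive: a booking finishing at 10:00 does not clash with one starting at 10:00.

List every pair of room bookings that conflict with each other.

Sorted by start: OP1, OP3, OP4, OP2, OP5.
OP3 starts exactly when OP1 ends (back-to-back, no overlap) — done with OP1.
OP4 starts before OP3 ends → OP3 and OP4 overlap.
OP2 starts after OP3 ends — done with OP3.
OP2 starts after OP4 ends — done with OP4.
OP5 starts before OP2 ends → OP2 and OP5 overlap.

OP2 & OP5, OP3 & OP4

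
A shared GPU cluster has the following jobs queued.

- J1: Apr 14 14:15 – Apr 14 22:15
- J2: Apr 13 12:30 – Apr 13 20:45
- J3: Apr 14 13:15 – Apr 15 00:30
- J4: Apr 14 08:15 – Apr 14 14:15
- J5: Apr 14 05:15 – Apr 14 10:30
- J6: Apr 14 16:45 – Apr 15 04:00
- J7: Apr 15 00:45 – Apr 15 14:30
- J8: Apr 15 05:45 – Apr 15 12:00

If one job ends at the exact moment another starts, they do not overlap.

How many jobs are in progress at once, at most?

3

Walk through starts and ends in time order (an end at T is processed before a start at T):
Apr 13 12:30 start J2 → 1
Apr 13 20:45 end J2 → 0
Apr 14 05:15 start J5 → 1
Apr 14 08:15 start J4 → 2
Apr 14 10:30 end J5 → 1
Apr 14 13:15 start J3 → 2
Apr 14 14:15 end J4 → 1
Apr 14 14:15 start J1 → 2
Apr 14 16:45 start J6 → 3
Apr 14 22:15 end J1 → 2
Apr 15 00:30 end J3 → 1
Apr 15 00:45 start J7 → 2
Apr 15 04:00 end J6 → 1
Apr 15 05:45 start J8 → 2
Apr 15 12:00 end J8 → 1
Apr 15 14:30 end J7 → 0
Peak is 3, at Apr 14 16:45 (J1, J3, J6).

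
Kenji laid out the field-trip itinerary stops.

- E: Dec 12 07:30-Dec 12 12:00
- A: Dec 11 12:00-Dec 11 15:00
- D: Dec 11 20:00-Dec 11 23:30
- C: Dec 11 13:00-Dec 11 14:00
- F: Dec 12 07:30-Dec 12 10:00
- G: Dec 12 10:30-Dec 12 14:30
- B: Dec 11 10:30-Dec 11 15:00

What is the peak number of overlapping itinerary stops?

3

Sweep the timeline, counting +1 at each start and −1 at each end (ends before starts at a tie):
Dec 11 10:30 start B → 1
Dec 11 12:00 start A → 2
Dec 11 13:00 start C → 3
Dec 11 14:00 end C → 2
Dec 11 15:00 end A → 1
Dec 11 15:00 end B → 0
Dec 11 20:00 start D → 1
Dec 11 23:30 end D → 0
Dec 12 07:30 start E → 1
Dec 12 07:30 start F → 2
Dec 12 10:00 end F → 1
Dec 12 10:30 start G → 2
Dec 12 12:00 end E → 1
Dec 12 14:30 end G → 0
Peak is 3, at Dec 11 13:00 (A, B, C).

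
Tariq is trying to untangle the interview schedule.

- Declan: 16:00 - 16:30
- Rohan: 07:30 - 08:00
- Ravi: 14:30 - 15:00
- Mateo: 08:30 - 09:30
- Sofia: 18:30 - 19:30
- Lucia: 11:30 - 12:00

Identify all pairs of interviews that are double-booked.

Sorted by start: Rohan, Mateo, Lucia, Ravi, Declan, Sofia.
Mateo starts after Rohan ends; Rohan is clear from here.
Lucia starts after Mateo ends; Mateo is clear from here.
Ravi starts after Lucia ends; Lucia is clear from here.
Declan starts after Ravi ends; Ravi is clear from here.
Sofia starts after Declan ends.

no overlapping pairs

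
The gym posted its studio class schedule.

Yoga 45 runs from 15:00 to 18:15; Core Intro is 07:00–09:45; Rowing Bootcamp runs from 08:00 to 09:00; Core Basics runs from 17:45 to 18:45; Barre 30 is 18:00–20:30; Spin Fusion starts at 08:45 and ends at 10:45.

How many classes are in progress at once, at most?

3

Walk through starts and ends in time order (an end at T is processed before a start at T):
07:00 start Core Intro → 1
08:00 start Rowing Bootcamp → 2
08:45 start Spin Fusion → 3
09:00 end Rowing Bootcamp → 2
09:45 end Core Intro → 1
10:45 end Spin Fusion → 0
15:00 start Yoga 45 → 1
17:45 start Core Basics → 2
18:00 start Barre 30 → 3
18:15 end Yoga 45 → 2
18:45 end Core Basics → 1
20:30 end Barre 30 → 0
Peak is 3, at 08:45 (Core Intro, Rowing Bootcamp, Spin Fusion).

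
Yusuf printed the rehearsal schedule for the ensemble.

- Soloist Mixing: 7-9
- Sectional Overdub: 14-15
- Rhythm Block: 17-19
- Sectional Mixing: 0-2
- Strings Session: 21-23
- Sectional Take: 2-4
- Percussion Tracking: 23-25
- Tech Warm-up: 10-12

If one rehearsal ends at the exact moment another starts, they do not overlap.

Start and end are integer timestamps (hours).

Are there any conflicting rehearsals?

No

Sorted by start: Sectional Mixing, Sectional Take, Soloist Mixing, Tech Warm-up, Sectional Overdub, Rhythm Block, Strings Session, Percussion Tracking.
Sectional Take starts exactly when Sectional Mixing ends (back-to-back, no overlap) — done with Sectional Mixing.
Soloist Mixing starts after Sectional Take ends — done with Sectional Take.
Tech Warm-up starts after Soloist Mixing ends — done with Soloist Mixing.
Sectional Overdub starts after Tech Warm-up ends — done with Tech Warm-up.
Rhythm Block starts after Sectional Overdub ends — done with Sectional Overdub.
Strings Session starts after Rhythm Block ends — done with Rhythm Block.
Percussion Tracking starts exactly when Strings Session ends (back-to-back, no overlap).
Every pair is clear; the schedule has no overlaps.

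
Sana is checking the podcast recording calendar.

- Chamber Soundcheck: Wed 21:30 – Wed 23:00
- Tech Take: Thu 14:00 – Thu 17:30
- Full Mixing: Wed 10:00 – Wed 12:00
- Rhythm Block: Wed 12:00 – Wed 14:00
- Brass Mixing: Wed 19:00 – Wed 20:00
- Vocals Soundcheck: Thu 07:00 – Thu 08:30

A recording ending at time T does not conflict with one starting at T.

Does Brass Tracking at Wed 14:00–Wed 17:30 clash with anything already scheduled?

Full Mixing: ends Wed 12:00 at or before Brass Tracking starts Wed 14:00 → clear.
Rhythm Block: ends Wed 14:00 at or before Brass Tracking starts Wed 14:00 → clear.
Brass Mixing: starts Wed 19:00 at or after Brass Tracking ends Wed 17:30 → clear.
Chamber Soundcheck: starts Wed 21:30 at or after Brass Tracking ends Wed 17:30 → clear.
Vocals Soundcheck: starts Thu 07:00 at or after Brass Tracking ends Wed 17:30 → clear.
Tech Take: starts Thu 14:00 at or after Brass Tracking ends Wed 17:30 → clear.

No — it doesn't clash with anything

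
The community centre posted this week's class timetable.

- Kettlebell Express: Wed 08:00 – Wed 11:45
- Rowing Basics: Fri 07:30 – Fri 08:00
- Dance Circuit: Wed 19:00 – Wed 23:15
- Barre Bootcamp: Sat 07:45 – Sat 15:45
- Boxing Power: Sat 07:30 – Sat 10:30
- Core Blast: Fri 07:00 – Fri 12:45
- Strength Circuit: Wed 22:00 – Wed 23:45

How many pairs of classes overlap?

3

Sorted by start: Kettlebell Express, Dance Circuit, Strength Circuit, Core Blast, Rowing Basics, Boxing Power, Barre Bootcamp.
Dance Circuit starts after Kettlebell Express ends, so nothing later overlaps Kettlebell Express either.
Strength Circuit starts before Dance Circuit ends → Dance Circuit and Strength Circuit overlap.
Core Blast starts after Dance Circuit ends, so nothing later overlaps Dance Circuit either.
Core Blast starts after Strength Circuit ends, so nothing later overlaps Strength Circuit either.
Rowing Basics starts before Core Blast ends → Core Blast and Rowing Basics overlap.
Boxing Power starts after Core Blast ends, so nothing later overlaps Core Blast either.
Boxing Power starts after Rowing Basics ends, so nothing later overlaps Rowing Basics either.
Barre Bootcamp starts before Boxing Power ends → Boxing Power and Barre Bootcamp overlap.
Overlapping pairs: Barre Bootcamp & Boxing Power, Core Blast & Rowing Basics, Dance Circuit & Strength Circuit — 3 in total.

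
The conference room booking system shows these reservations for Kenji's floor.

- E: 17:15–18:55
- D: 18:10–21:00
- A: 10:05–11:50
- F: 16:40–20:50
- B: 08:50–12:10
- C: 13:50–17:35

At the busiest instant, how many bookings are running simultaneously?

3

Sweep the timeline, counting +1 at each start and −1 at each end (ends before starts at a tie):
08:50 start B → 1
10:05 start A → 2
11:50 end A → 1
12:10 end B → 0
13:50 start C → 1
16:40 start F → 2
17:15 start E → 3
17:35 end C → 2
18:10 start D → 3
18:55 end E → 2
20:50 end F → 1
21:00 end D → 0
Peak is 3, at 17:15 (C, E, F).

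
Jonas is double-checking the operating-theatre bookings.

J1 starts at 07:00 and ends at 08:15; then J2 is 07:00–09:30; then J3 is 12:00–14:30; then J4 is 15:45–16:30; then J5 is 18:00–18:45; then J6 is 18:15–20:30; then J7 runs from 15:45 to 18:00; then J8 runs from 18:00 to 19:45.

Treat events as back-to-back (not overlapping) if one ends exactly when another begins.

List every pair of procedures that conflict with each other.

J1 & J2, J4 & J7, J5 & J6, J5 & J8, J6 & J8

Sorted by start: J1, J2, J3, J4, J7, J5, J8, J6.
J2 starts before J1 ends → J1 and J2 overlap.
J3 starts after J1 ends — done with J1.
J3 starts after J2 ends — done with J2.
J4 starts after J3 ends — done with J3.
J7 starts before J4 ends → J4 and J7 overlap.
J5 starts after J4 ends — done with J4.
J5 starts exactly when J7 ends (back-to-back, no overlap) — done with J7.
J8 starts before J5 ends → J5 and J8 overlap.
J6 starts before J5 ends → J5 and J6 overlap.
J6 starts before J8 ends → J8 and J6 overlap.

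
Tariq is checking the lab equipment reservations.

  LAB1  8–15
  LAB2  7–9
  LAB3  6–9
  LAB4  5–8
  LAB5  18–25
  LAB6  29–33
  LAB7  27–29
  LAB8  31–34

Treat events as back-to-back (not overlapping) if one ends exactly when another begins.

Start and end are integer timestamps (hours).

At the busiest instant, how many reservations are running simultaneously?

3

Sweep the timeline, counting +1 at each start and −1 at each end (ends before starts at a tie):
5 start LAB4 → 1
6 start LAB3 → 2
7 start LAB2 → 3
8 end LAB4 → 2
8 start LAB1 → 3
9 end LAB2 → 2
9 end LAB3 → 1
15 end LAB1 → 0
18 start LAB5 → 1
25 end LAB5 → 0
27 start LAB7 → 1
29 end LAB7 → 0
29 start LAB6 → 1
31 start LAB8 → 2
33 end LAB6 → 1
34 end LAB8 → 0
Peak is 3, at 7 (LAB2, LAB3, LAB4).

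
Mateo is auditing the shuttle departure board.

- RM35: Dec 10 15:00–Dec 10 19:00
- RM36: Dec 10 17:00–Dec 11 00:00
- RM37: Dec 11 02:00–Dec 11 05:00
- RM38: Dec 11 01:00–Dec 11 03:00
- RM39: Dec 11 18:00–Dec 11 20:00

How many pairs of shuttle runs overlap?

2

Sorted by start: RM35, RM36, RM38, RM37, RM39.
RM36 starts before RM35 ends → RM35 and RM36 overlap.
RM38 starts after RM35 ends — done with RM35.
RM38 starts after RM36 ends — done with RM36.
RM37 starts before RM38 ends → RM38 and RM37 overlap.
RM39 starts after RM38 ends.
RM39 starts after RM37 ends.
Overlapping pairs: RM35 & RM36, RM37 & RM38 — 2 in total.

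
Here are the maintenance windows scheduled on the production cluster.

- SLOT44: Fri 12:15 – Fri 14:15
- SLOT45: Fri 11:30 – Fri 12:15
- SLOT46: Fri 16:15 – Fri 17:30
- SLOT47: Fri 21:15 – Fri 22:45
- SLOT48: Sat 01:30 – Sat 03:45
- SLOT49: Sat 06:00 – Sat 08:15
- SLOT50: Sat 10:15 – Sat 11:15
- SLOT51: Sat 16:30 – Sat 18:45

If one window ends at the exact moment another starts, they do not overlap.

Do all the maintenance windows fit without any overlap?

Sorted by start: SLOT45, SLOT44, SLOT46, SLOT47, SLOT48, SLOT49, SLOT50, SLOT51.
SLOT44 starts exactly when SLOT45 ends (back-to-back, no overlap) — done with SLOT45.
SLOT46 starts after SLOT44 ends — done with SLOT44.
SLOT47 starts after SLOT46 ends — done with SLOT46.
SLOT48 starts after SLOT47 ends — done with SLOT47.
SLOT49 starts after SLOT48 ends — done with SLOT48.
SLOT50 starts after SLOT49 ends — done with SLOT49.
SLOT51 starts after SLOT50 ends.
Every pair is clear; the schedule has no overlaps.

Yes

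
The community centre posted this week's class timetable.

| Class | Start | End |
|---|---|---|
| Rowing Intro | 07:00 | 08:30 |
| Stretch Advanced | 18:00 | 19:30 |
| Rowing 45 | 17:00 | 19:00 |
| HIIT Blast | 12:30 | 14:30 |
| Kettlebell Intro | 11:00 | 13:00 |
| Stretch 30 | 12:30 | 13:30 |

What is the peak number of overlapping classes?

Sort all start/end points and keep a running count:
07:00 start Rowing Intro → 1
08:30 end Rowing Intro → 0
11:00 start Kettlebell Intro → 1
12:30 start HIIT Blast → 2
12:30 start Stretch 30 → 3
13:00 end Kettlebell Intro → 2
13:30 end Stretch 30 → 1
14:30 end HIIT Blast → 0
17:00 start Rowing 45 → 1
18:00 start Stretch Advanced → 2
19:00 end Rowing 45 → 1
19:30 end Stretch Advanced → 0
Peak is 3, at 12:30 (HIIT Blast, Kettlebell Intro, Stretch 30).

3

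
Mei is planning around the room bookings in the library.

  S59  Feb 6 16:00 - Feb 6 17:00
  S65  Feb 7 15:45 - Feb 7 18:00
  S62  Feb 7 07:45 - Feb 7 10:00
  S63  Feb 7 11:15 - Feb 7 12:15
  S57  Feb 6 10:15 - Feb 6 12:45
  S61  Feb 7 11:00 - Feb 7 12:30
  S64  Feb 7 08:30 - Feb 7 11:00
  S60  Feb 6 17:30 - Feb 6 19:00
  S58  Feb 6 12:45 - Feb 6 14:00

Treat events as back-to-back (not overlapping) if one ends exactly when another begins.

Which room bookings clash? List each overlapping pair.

Sorted by start: S57, S58, S59, S60, S62, S64, S61, S63, S65.
S58 starts exactly when S57 ends (back-to-back, no overlap) — done with S57.
S59 starts after S58 ends — done with S58.
S60 starts after S59 ends — done with S59.
S62 starts after S60 ends — done with S60.
S64 starts before S62 ends → S62 and S64 overlap.
S61 starts after S62 ends — done with S62.
S61 starts exactly when S64 ends (back-to-back, no overlap) — done with S64.
S63 starts before S61 ends → S61 and S63 overlap.
S65 starts after S61 ends.
S65 starts after S63 ends.

S61 & S63, S62 & S64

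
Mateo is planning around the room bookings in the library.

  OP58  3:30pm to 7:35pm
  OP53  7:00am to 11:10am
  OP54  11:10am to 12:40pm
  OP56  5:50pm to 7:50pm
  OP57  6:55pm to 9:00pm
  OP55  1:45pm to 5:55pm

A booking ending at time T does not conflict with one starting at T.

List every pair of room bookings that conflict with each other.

Sorted by start: OP53, OP54, OP55, OP58, OP56, OP57.
OP54 starts exactly when OP53 ends (back-to-back, no overlap); OP53 is clear from here.
OP55 starts after OP54 ends; OP54 is clear from here.
OP58 starts before OP55 ends → OP55 and OP58 overlap.
OP56 starts before OP55 ends → OP55 and OP56 overlap.
OP57 starts after OP55 ends.
OP56 starts before OP58 ends → OP58 and OP56 overlap.
OP57 starts before OP58 ends → OP58 and OP57 overlap.
OP57 starts before OP56 ends → OP56 and OP57 overlap.

OP55 & OP56, OP55 & OP58, OP56 & OP57, OP56 & OP58, OP57 & OP58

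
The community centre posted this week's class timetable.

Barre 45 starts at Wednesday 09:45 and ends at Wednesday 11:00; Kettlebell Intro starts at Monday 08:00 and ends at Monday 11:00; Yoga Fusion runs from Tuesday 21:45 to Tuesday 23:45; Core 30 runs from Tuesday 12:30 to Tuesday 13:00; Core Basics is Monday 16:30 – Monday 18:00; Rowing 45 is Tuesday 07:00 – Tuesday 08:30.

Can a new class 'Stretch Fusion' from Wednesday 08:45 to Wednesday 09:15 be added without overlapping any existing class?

Yes — the slot is free

Kettlebell Intro: ends Monday 11:00 at or before Stretch Fusion starts Wednesday 08:45 → clear.
Core Basics: ends Monday 18:00 at or before Stretch Fusion starts Wednesday 08:45 → clear.
Rowing 45: ends Tuesday 08:30 at or before Stretch Fusion starts Wednesday 08:45 → clear.
Core 30: ends Tuesday 13:00 at or before Stretch Fusion starts Wednesday 08:45 → clear.
Yoga Fusion: ends Tuesday 23:45 at or before Stretch Fusion starts Wednesday 08:45 → clear.
Barre 45: starts Wednesday 09:45 at or after Stretch Fusion ends Wednesday 09:15 → clear.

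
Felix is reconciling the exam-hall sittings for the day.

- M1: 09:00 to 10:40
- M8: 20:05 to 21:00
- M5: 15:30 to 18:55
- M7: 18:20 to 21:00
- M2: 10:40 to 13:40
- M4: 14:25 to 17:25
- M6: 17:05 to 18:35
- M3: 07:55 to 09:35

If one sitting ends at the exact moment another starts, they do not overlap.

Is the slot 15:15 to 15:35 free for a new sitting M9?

M3: ends 09:35 at or before M9 starts 15:15 → clear.
M1: ends 10:40 at or before M9 starts 15:15 → clear.
M2: ends 13:40 at or before M9 starts 15:15 → clear.
M4: starts 14:25 before M9 ends 15:35, and ends 17:25 after M9 starts 15:15 → overlap.
M5: starts 15:30 before M9 ends 15:35, and ends 18:55 after M9 starts 15:15 → overlap.
M6: starts 17:05 at or after M9 ends 15:35 → clear.
M7: starts 18:20 at or after M9 ends 15:35 → clear.
M8: starts 20:05 at or after M9 ends 15:35 → clear.
M9 overlaps M4, M5.

No — it overlaps M4, M5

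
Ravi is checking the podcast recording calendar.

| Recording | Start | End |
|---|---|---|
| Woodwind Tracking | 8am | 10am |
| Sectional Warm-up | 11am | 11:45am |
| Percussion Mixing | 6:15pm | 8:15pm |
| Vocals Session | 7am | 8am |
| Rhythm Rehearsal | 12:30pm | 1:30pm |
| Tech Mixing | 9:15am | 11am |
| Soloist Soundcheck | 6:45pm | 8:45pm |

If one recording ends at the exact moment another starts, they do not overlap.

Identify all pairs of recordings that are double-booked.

Check each pair: they overlap iff neither finishes before the other starts.
Sorted by start: Vocals Session, Woodwind Tracking, Tech Mixing, Sectional Warm-up, Rhythm Rehearsal, Percussion Mixing, Soloist Soundcheck.
Woodwind Tracking starts exactly when Vocals Session ends (back-to-back, no overlap); Vocals Session is clear from here.
Tech Mixing starts before Woodwind Tracking ends → Woodwind Tracking and Tech Mixing overlap.
Sectional Warm-up starts after Woodwind Tracking ends; Woodwind Tracking is clear from here.
Sectional Warm-up starts exactly when Tech Mixing ends (back-to-back, no overlap); Tech Mixing is clear from here.
Rhythm Rehearsal starts after Sectional Warm-up ends; Sectional Warm-up is clear from here.
Percussion Mixing starts after Rhythm Rehearsal ends; Rhythm Rehearsal is clear from here.
Soloist Soundcheck starts before Percussion Mixing ends → Percussion Mixing and Soloist Soundcheck overlap.

Percussion Mixing & Soloist Soundcheck, Tech Mixing & Woodwind Tracking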